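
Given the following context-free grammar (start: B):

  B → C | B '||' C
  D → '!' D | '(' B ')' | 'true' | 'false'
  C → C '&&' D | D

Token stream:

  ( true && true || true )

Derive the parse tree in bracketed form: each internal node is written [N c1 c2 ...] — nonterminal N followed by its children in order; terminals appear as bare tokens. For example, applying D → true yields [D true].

B
C
D
( B )
( B || C )
( C || C )
( C && D || C )
( D && D || C )
( true && D || C )
( true && true || C )
( true && true || D )
( true && true || true )

[B [C [D ( [B [B [C [C [D true]] && [D true]]] || [C [D true]]] )]]]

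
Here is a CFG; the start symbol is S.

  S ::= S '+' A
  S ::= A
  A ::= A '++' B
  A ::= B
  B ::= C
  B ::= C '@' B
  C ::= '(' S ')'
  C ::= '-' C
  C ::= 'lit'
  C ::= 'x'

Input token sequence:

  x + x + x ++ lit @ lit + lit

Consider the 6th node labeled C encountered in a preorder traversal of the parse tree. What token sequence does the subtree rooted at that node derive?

[S [S [S [S [A [B [C x]]]] + [A [B [C x]]]] + [A [A [B [C x]]] ++ [B [C lit] @ [B [C lit]]]]] + [A [B [C lit]]]]

lit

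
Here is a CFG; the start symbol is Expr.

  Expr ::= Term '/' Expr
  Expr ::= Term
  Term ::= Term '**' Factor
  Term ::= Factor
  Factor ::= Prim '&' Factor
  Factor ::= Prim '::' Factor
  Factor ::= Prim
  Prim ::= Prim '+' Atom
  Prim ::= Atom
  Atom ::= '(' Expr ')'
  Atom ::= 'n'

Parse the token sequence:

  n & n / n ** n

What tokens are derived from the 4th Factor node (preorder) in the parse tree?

n

[Expr [Term [Factor [Prim [Atom n]] & [Factor [Prim [Atom n]]]]] / [Expr [Term [Term [Factor [Prim [Atom n]]]] ** [Factor [Prim [Atom n]]]]]]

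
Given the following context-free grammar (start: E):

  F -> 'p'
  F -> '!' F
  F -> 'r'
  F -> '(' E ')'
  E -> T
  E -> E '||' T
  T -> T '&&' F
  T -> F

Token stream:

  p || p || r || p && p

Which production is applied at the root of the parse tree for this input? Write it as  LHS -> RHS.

E -> E '||' T

[E [E [E [E [T [F p]]] || [T [F p]]] || [T [F r]]] || [T [T [F p]] && [F p]]]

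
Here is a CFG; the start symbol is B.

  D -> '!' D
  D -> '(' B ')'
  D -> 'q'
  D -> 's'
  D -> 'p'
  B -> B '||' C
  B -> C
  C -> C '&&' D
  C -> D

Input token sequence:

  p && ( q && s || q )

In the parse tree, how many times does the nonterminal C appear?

[B [C [C [D p]] && [D ( [B [B [C [C [D q]] && [D s]]] || [C [D q]]] )]]]

5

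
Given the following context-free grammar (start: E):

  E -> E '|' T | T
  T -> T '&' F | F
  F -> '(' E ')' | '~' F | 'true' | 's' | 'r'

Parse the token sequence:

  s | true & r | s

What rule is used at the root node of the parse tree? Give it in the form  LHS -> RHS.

E -> E '|' T

[E [E [E [T [F s]]] | [T [T [F true]] & [F r]]] | [T [F s]]]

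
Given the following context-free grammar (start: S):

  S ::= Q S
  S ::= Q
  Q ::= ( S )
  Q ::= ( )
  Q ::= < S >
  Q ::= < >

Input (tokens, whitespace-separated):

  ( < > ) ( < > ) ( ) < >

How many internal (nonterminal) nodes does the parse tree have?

12

[S [Q ( [S [Q < >]] )] [S [Q ( [S [Q < >]] )] [S [Q ( )] [S [Q < >]]]]]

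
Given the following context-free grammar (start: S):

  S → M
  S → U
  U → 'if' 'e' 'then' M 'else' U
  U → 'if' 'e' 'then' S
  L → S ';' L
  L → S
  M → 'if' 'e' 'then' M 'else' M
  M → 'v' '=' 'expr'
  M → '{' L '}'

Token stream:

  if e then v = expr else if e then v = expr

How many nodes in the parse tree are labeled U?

[S [U if e then [M v = expr] else [U if e then [S [M v = expr]]]]]

2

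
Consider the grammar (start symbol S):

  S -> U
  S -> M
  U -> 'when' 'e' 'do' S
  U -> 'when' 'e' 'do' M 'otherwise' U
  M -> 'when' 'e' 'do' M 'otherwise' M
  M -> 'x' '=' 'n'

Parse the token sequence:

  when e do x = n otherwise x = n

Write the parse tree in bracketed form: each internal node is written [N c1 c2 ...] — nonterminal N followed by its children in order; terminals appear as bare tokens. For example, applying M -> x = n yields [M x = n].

[S [M when e do [M x = n] otherwise [M x = n]]]

S
M
when e do M otherwise M
when e do x = n otherwise M
when e do x = n otherwise x = n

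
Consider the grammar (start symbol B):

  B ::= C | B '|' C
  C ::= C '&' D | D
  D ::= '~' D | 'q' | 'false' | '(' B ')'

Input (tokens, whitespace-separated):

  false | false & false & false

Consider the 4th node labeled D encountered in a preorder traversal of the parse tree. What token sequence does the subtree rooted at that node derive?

false

[B [B [C [D false]]] | [C [C [C [D false]] & [D false]] & [D false]]]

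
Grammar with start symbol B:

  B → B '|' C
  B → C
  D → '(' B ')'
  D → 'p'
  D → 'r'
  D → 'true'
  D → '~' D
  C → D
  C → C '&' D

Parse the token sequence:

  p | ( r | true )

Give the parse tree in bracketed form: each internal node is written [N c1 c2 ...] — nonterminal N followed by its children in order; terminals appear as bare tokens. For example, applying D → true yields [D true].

B
B | C
C | C
D | C
p | C
p | D
p | ( B )
p | ( B | C )
p | ( C | C )
p | ( D | C )
p | ( r | C )
p | ( r | D )
p | ( r | true )

[B [B [C [D p]]] | [C [D ( [B [B [C [D r]]] | [C [D true]]] )]]]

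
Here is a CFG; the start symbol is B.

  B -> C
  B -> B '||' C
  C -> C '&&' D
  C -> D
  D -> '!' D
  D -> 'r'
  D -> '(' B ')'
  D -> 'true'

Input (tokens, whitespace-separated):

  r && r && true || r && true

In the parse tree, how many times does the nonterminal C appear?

5

[B [B [C [C [C [D r]] && [D r]] && [D true]]] || [C [C [D r]] && [D true]]]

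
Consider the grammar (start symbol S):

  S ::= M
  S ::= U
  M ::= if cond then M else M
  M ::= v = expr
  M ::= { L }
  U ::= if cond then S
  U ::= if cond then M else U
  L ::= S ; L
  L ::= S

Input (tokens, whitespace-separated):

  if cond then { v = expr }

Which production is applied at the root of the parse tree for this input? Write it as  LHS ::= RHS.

S ::= U

[S [U if cond then [S [M { [L [S [M v = expr]]] }]]]]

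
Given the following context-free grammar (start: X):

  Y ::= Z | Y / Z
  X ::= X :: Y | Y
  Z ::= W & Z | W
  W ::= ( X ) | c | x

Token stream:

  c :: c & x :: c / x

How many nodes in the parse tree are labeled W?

5

[X [X [X [Y [Z [W c]]]] :: [Y [Z [W c] & [Z [W x]]]]] :: [Y [Y [Z [W c]]] / [Z [W x]]]]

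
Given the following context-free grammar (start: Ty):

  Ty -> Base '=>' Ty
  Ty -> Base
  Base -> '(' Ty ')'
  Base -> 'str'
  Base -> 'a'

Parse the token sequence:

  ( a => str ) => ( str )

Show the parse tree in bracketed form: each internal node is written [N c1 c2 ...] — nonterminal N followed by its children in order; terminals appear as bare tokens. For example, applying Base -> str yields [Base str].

Ty
Base => Ty
( Ty ) => Ty
( Base => Ty ) => Ty
( a => Ty ) => Ty
( a => Base ) => Ty
( a => str ) => Ty
( a => str ) => Base
( a => str ) => ( Ty )
( a => str ) => ( Base )
( a => str ) => ( str )

[Ty [Base ( [Ty [Base a] => [Ty [Base str]]] )] => [Ty [Base ( [Ty [Base str]] )]]]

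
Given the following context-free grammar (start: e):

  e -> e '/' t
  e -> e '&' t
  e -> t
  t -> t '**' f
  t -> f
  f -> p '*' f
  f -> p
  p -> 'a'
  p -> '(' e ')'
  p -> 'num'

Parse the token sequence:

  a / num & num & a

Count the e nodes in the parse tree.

4

[e [e [e [e [t [f [p a]]]] / [t [f [p num]]]] & [t [f [p num]]]] & [t [f [p a]]]]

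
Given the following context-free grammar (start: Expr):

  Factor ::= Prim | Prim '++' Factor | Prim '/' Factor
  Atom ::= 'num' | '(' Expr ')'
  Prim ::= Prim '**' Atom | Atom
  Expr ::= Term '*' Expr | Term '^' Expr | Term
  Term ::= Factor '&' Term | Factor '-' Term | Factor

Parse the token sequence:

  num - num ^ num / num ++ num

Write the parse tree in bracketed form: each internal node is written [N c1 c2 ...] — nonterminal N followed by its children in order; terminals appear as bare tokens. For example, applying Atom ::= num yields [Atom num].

Expr
Term ^ Expr
Factor - Term ^ Expr
Prim - Term ^ Expr
Atom - Term ^ Expr
num - Term ^ Expr
num - Factor ^ Expr
num - Prim ^ Expr
num - Atom ^ Expr
num - num ^ Expr
num - num ^ Term
num - num ^ Factor
num - num ^ Prim / Factor
num - num ^ Atom / Factor
num - num ^ num / Factor
num - num ^ num / Prim ++ Factor
num - num ^ num / Atom ++ Factor
num - num ^ num / num ++ Factor
num - num ^ num / num ++ Prim
num - num ^ num / num ++ Atom
num - num ^ num / num ++ num

[Expr [Term [Factor [Prim [Atom num]]] - [Term [Factor [Prim [Atom num]]]]] ^ [Expr [Term [Factor [Prim [Atom num]] / [Factor [Prim [Atom num]] ++ [Factor [Prim [Atom num]]]]]]]]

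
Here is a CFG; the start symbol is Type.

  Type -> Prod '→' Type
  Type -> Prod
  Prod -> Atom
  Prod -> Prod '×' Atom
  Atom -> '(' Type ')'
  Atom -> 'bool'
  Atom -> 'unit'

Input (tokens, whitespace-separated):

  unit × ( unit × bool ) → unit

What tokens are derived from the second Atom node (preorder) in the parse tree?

( unit × bool )

[Type [Prod [Prod [Atom unit]] × [Atom ( [Type [Prod [Prod [Atom unit]] × [Atom bool]]] )]] → [Type [Prod [Atom unit]]]]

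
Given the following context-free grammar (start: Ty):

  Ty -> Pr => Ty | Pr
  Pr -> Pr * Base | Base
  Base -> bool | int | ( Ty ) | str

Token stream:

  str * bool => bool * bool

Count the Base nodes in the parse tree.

[Ty [Pr [Pr [Base str]] * [Base bool]] => [Ty [Pr [Pr [Base bool]] * [Base bool]]]]

4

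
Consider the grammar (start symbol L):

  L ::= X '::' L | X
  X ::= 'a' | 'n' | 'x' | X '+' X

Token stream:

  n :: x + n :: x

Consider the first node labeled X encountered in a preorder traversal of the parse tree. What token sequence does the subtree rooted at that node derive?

n

[L [X n] :: [L [X [X x] + [X n]] :: [L [X x]]]]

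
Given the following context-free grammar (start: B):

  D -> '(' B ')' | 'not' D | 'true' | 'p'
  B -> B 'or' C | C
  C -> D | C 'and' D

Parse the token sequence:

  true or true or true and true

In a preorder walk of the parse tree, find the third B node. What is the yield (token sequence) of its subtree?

true

[B [B [B [C [D true]]] or [C [D true]]] or [C [C [D true]] and [D true]]]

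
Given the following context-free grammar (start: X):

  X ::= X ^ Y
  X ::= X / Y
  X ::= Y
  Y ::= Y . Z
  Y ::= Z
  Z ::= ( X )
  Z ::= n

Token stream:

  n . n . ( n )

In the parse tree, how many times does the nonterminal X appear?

[X [Y [Y [Y [Z n]] . [Z n]] . [Z ( [X [Y [Z n]]] )]]]

2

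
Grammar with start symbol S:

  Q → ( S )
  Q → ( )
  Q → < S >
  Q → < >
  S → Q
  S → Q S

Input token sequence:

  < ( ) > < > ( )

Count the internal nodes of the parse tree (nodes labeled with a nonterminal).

[S [Q < [S [Q ( )]] >] [S [Q < >] [S [Q ( )]]]]

8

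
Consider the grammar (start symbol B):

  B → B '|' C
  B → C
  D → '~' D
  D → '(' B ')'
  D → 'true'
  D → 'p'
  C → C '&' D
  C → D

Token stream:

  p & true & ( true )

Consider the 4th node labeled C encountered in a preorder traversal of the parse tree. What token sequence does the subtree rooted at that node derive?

[B [C [C [C [D p]] & [D true]] & [D ( [B [C [D true]]] )]]]

true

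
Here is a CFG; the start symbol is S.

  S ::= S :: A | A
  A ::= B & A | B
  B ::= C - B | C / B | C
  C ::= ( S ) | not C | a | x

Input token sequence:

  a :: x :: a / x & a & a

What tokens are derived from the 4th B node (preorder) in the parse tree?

x

[S [S [S [A [B [C a]]]] :: [A [B [C x]]]] :: [A [B [C a] / [B [C x]]] & [A [B [C a]] & [A [B [C a]]]]]]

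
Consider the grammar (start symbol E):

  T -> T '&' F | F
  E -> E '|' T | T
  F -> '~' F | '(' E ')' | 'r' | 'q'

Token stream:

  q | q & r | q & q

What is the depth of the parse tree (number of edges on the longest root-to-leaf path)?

[E [E [E [T [F q]]] | [T [T [F q]] & [F r]]] | [T [T [F q]] & [F q]]]

5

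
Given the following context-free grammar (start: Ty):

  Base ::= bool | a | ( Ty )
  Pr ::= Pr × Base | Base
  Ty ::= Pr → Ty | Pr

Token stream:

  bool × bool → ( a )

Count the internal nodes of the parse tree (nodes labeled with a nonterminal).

11

[Ty [Pr [Pr [Base bool]] × [Base bool]] → [Ty [Pr [Base ( [Ty [Pr [Base a]]] )]]]]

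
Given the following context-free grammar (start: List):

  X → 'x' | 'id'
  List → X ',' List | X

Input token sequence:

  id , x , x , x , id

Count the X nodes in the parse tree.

5

[List [X id] , [List [X x] , [List [X x] , [List [X x] , [List [X id]]]]]]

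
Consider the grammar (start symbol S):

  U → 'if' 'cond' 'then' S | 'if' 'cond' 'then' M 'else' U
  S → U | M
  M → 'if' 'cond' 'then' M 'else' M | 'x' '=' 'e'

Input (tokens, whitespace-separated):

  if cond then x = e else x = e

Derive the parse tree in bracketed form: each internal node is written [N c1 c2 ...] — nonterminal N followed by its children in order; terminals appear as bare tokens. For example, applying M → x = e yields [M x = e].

[S [M if cond then [M x = e] else [M x = e]]]

S
M
if cond then M else M
if cond then x = e else M
if cond then x = e else x = e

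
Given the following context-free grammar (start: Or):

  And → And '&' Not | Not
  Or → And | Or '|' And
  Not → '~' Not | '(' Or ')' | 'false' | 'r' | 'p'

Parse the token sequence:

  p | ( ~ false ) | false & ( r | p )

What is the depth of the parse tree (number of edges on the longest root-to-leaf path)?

[Or [Or [Or [And [Not p]]] | [And [Not ( [Or [And [Not ~ [Not false]]]] )]]] | [And [And [Not false]] & [Not ( [Or [Or [And [Not r]]] | [And [Not p]]] )]]]

8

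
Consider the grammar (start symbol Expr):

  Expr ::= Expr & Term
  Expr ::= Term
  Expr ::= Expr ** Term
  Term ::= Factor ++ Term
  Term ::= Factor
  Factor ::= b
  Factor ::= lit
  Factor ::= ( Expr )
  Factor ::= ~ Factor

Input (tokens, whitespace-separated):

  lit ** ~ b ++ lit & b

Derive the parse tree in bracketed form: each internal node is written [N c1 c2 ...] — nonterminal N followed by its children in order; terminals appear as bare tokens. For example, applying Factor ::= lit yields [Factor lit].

[Expr [Expr [Expr [Term [Factor lit]]] ** [Term [Factor ~ [Factor b]] ++ [Term [Factor lit]]]] & [Term [Factor b]]]

Expr
Expr & Term
Expr ** Term & Term
Term ** Term & Term
Factor ** Term & Term
lit ** Term & Term
lit ** Factor ++ Term & Term
lit ** ~ Factor ++ Term & Term
lit ** ~ b ++ Term & Term
lit ** ~ b ++ Factor & Term
lit ** ~ b ++ lit & Term
lit ** ~ b ++ lit & Factor
lit ** ~ b ++ lit & b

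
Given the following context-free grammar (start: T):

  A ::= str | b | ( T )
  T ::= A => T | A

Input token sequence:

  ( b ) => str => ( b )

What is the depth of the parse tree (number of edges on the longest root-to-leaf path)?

6

[T [A ( [T [A b]] )] => [T [A str] => [T [A ( [T [A b]] )]]]]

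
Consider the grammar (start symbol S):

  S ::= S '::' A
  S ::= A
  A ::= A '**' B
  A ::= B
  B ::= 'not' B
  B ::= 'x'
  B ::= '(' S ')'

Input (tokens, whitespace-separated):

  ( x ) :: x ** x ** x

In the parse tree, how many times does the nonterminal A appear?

5

[S [S [A [B ( [S [A [B x]]] )]]] :: [A [A [A [B x]] ** [B x]] ** [B x]]]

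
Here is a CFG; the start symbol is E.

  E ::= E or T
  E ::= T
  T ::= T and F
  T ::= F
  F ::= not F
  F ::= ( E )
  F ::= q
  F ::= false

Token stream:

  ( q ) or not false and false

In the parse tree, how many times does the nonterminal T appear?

[E [E [T [F ( [E [T [F q]]] )]]] or [T [T [F not [F false]]] and [F false]]]

4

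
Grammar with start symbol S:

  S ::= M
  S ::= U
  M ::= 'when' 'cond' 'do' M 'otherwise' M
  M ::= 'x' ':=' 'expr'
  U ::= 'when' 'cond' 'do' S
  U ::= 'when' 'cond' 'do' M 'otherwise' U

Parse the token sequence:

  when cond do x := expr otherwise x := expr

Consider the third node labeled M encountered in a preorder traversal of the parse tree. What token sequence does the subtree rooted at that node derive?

x := expr

[S [M when cond do [M x := expr] otherwise [M x := expr]]]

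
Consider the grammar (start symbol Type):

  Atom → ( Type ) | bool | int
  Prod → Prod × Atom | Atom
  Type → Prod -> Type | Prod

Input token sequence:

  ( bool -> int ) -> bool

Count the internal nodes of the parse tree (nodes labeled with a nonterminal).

[Type [Prod [Atom ( [Type [Prod [Atom bool]] -> [Type [Prod [Atom int]]]] )]] -> [Type [Prod [Atom bool]]]]

12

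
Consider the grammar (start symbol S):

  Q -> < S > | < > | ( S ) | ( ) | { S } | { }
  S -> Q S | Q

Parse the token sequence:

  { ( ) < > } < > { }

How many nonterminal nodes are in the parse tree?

[S [Q { [S [Q ( )] [S [Q < >]]] }] [S [Q < >] [S [Q { }]]]]

10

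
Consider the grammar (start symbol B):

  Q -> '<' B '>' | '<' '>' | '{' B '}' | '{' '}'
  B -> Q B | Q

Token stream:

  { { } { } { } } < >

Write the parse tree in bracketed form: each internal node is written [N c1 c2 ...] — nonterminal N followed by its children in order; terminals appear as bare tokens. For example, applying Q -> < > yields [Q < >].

[B [Q { [B [Q { }] [B [Q { }] [B [Q { }]]]] }] [B [Q < >]]]

B
Q B
{ B } B
{ Q B } B
{ { } B } B
{ { } Q B } B
{ { } { } B } B
{ { } { } Q } B
{ { } { } { } } B
{ { } { } { } } Q
{ { } { } { } } < >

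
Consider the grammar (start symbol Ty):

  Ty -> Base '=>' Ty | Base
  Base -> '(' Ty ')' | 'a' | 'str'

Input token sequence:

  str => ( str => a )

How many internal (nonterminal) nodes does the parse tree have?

8

[Ty [Base str] => [Ty [Base ( [Ty [Base str] => [Ty [Base a]]] )]]]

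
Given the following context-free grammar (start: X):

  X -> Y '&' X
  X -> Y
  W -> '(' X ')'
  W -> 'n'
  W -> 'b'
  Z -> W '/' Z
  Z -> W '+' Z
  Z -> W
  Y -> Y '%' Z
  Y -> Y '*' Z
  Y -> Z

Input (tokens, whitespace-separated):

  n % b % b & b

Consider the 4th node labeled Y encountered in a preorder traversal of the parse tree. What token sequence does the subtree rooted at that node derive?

b

[X [Y [Y [Y [Z [W n]]] % [Z [W b]]] % [Z [W b]]] & [X [Y [Z [W b]]]]]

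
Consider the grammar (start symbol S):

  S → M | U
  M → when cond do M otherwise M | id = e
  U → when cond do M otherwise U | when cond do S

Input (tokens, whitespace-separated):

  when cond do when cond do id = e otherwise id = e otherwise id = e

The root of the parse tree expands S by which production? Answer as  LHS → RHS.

S → M

[S [M when cond do [M when cond do [M id = e] otherwise [M id = e]] otherwise [M id = e]]]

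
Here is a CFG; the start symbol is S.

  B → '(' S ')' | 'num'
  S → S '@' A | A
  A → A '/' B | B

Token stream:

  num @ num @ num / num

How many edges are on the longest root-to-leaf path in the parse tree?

[S [S [S [A [B num]]] @ [A [B num]]] @ [A [A [B num]] / [B num]]]

5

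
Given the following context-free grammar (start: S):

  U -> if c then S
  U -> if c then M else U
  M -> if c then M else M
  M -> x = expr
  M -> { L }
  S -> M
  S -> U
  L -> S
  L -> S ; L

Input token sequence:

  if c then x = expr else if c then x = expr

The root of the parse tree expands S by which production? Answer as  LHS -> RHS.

[S [U if c then [M x = expr] else [U if c then [S [M x = expr]]]]]

S -> U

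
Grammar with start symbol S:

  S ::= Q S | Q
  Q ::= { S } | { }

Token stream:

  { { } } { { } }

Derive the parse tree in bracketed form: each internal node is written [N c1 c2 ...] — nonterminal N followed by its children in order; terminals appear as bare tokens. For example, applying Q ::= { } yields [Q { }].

S
Q S
{ S } S
{ Q } S
{ { } } S
{ { } } Q
{ { } } { S }
{ { } } { Q }
{ { } } { { } }

[S [Q { [S [Q { }]] }] [S [Q { [S [Q { }]] }]]]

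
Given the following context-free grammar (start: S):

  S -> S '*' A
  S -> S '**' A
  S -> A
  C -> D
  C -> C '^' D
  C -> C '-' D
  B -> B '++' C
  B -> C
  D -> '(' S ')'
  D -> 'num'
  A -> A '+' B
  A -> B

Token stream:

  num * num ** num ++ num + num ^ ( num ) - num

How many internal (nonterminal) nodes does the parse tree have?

[S [S [S [A [B [C [D num]]]]] * [A [B [C [D num]]]]] ** [A [A [B [B [C [D num]]] ++ [C [D num]]]] + [B [C [C [C [D num]] ^ [D ( [S [A [B [C [D num]]]]] )]] - [D num]]]]]

31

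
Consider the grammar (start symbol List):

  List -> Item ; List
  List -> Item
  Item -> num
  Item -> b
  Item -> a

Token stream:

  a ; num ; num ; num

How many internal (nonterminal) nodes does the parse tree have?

[List [Item a] ; [List [Item num] ; [List [Item num] ; [List [Item num]]]]]

8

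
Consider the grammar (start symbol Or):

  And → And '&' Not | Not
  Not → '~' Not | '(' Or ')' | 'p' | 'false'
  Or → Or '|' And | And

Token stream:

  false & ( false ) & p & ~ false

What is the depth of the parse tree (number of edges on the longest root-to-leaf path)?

[Or [And [And [And [And [Not false]] & [Not ( [Or [And [Not false]]] )]] & [Not p]] & [Not ~ [Not false]]]]

8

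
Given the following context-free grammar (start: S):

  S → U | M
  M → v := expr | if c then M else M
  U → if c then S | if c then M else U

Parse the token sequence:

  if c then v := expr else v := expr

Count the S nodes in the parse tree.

[S [M if c then [M v := expr] else [M v := expr]]]

1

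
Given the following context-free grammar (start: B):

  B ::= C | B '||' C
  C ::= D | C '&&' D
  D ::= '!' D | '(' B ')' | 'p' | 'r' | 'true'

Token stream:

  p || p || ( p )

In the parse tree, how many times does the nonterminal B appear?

4

[B [B [B [C [D p]]] || [C [D p]]] || [C [D ( [B [C [D p]]] )]]]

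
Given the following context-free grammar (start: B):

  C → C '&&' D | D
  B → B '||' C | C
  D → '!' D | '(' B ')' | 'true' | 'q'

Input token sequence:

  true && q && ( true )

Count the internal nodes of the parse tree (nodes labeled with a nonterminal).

10

[B [C [C [C [D true]] && [D q]] && [D ( [B [C [D true]]] )]]]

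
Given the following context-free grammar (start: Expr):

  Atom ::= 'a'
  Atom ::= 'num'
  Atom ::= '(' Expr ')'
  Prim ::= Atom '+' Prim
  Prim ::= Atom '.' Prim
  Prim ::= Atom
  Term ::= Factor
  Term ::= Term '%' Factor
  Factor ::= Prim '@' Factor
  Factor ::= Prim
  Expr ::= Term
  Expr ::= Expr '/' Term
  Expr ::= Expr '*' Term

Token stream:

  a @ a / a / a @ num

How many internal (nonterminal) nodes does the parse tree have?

21

[Expr [Expr [Expr [Term [Factor [Prim [Atom a]] @ [Factor [Prim [Atom a]]]]]] / [Term [Factor [Prim [Atom a]]]]] / [Term [Factor [Prim [Atom a]] @ [Factor [Prim [Atom num]]]]]]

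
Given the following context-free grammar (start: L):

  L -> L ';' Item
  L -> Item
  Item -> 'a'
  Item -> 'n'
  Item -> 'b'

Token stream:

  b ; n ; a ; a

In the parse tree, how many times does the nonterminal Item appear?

[L [L [L [L [Item b]] ; [Item n]] ; [Item a]] ; [Item a]]

4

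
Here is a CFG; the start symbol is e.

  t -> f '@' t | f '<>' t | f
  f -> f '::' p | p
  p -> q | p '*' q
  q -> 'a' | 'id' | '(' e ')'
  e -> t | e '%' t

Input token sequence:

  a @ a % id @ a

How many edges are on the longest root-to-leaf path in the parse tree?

[e [e [t [f [p [q a]]] @ [t [f [p [q a]]]]]] % [t [f [p [q id]]] @ [t [f [p [q a]]]]]]

7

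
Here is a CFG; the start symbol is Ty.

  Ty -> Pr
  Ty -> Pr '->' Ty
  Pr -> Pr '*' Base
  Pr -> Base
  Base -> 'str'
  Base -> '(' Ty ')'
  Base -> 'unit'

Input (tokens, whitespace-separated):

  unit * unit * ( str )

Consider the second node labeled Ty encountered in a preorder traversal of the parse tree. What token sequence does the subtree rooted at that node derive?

str

[Ty [Pr [Pr [Pr [Base unit]] * [Base unit]] * [Base ( [Ty [Pr [Base str]]] )]]]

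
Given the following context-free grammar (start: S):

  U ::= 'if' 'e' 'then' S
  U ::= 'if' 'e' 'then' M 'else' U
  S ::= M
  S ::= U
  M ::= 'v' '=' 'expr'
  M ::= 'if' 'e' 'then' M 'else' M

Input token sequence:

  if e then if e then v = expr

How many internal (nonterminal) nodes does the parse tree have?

[S [U if e then [S [U if e then [S [M v = expr]]]]]]

6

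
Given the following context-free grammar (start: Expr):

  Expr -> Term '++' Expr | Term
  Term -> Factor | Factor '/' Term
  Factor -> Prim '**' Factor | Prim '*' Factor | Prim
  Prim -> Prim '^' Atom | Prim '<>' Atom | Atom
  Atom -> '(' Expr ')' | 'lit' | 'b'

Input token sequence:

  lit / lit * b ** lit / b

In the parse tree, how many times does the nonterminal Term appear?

[Expr [Term [Factor [Prim [Atom lit]]] / [Term [Factor [Prim [Atom lit]] * [Factor [Prim [Atom b]] ** [Factor [Prim [Atom lit]]]]] / [Term [Factor [Prim [Atom b]]]]]]]

3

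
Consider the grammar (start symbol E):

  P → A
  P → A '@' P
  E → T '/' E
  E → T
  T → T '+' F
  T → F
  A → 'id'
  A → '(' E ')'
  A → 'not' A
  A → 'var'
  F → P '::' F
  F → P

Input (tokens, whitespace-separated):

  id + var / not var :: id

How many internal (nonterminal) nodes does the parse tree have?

18

[E [T [T [F [P [A id]]]] + [F [P [A var]]]] / [E [T [F [P [A not [A var]]] :: [F [P [A id]]]]]]]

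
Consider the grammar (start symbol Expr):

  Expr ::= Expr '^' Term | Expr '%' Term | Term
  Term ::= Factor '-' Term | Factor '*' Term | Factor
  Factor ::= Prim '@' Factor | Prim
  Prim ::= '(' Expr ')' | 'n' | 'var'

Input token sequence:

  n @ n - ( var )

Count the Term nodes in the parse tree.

[Expr [Term [Factor [Prim n] @ [Factor [Prim n]]] - [Term [Factor [Prim ( [Expr [Term [Factor [Prim var]]]] )]]]]]

3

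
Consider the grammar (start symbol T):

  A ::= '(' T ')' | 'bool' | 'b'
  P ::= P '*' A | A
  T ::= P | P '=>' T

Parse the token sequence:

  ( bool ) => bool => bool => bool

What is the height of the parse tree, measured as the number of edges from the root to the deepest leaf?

[T [P [A ( [T [P [A bool]]] )]] => [T [P [A bool]] => [T [P [A bool]] => [T [P [A bool]]]]]]

6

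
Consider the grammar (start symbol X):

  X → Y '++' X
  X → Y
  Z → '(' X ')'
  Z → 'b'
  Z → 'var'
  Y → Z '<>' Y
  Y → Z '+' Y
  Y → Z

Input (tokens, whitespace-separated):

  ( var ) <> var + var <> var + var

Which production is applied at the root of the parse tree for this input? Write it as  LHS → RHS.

X → Y

[X [Y [Z ( [X [Y [Z var]]] )] <> [Y [Z var] + [Y [Z var] <> [Y [Z var] + [Y [Z var]]]]]]]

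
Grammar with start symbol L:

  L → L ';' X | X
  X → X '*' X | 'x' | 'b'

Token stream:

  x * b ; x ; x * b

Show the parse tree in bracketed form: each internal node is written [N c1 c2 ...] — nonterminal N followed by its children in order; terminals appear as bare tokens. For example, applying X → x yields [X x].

L
L ; X
L ; X ; X
X ; X ; X
X * X ; X ; X
x * X ; X ; X
x * b ; X ; X
x * b ; x ; X
x * b ; x ; X * X
x * b ; x ; x * X
x * b ; x ; x * b

[L [L [L [X [X x] * [X b]]] ; [X x]] ; [X [X x] * [X b]]]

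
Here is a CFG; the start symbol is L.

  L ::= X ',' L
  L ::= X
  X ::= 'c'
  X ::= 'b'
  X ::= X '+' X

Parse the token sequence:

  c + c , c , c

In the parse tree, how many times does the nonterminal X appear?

[L [X [X c] + [X c]] , [L [X c] , [L [X c]]]]

5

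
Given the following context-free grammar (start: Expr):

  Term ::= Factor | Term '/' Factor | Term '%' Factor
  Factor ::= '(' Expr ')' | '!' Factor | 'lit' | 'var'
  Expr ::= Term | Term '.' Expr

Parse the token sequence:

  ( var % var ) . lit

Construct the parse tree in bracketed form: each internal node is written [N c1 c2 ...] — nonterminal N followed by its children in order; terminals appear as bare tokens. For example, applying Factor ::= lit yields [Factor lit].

Expr
Term . Expr
Factor . Expr
( Expr ) . Expr
( Term ) . Expr
( Term % Factor ) . Expr
( Factor % Factor ) . Expr
( var % Factor ) . Expr
( var % var ) . Expr
( var % var ) . Term
( var % var ) . Factor
( var % var ) . lit

[Expr [Term [Factor ( [Expr [Term [Term [Factor var]] % [Factor var]]] )]] . [Expr [Term [Factor lit]]]]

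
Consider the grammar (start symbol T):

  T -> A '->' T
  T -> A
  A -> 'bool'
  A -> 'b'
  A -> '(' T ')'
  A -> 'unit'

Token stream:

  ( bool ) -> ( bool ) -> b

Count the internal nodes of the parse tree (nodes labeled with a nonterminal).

10

[T [A ( [T [A bool]] )] -> [T [A ( [T [A bool]] )] -> [T [A b]]]]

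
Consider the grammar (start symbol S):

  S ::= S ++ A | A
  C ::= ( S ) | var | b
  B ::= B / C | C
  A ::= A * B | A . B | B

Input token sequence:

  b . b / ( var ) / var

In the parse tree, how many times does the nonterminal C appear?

5

[S [A [A [B [C b]]] . [B [B [B [C b]] / [C ( [S [A [B [C var]]]] )]] / [C var]]]]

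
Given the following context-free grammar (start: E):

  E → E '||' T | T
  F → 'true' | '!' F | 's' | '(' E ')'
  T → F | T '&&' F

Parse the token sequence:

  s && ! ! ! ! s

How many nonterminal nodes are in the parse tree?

[E [T [T [F s]] && [F ! [F ! [F ! [F ! [F s]]]]]]]

9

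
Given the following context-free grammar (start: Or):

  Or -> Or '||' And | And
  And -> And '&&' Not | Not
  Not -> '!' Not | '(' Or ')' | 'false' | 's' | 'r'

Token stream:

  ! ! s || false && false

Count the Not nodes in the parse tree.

[Or [Or [And [Not ! [Not ! [Not s]]]]] || [And [And [Not false]] && [Not false]]]

5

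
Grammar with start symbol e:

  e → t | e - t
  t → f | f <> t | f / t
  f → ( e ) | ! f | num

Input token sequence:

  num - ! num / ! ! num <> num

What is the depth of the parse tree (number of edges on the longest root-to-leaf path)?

6

[e [e [t [f num]]] - [t [f ! [f num]] / [t [f ! [f ! [f num]]] <> [t [f num]]]]]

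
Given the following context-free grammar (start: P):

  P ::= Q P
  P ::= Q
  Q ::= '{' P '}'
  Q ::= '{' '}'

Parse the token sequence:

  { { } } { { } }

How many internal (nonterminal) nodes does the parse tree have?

8

[P [Q { [P [Q { }]] }] [P [Q { [P [Q { }]] }]]]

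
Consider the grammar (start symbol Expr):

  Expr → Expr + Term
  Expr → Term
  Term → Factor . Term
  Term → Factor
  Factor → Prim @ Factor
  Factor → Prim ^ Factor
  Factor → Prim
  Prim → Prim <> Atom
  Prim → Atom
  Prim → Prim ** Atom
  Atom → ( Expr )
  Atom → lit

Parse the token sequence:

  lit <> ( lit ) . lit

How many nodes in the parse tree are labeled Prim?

4

[Expr [Term [Factor [Prim [Prim [Atom lit]] <> [Atom ( [Expr [Term [Factor [Prim [Atom lit]]]]] )]]] . [Term [Factor [Prim [Atom lit]]]]]]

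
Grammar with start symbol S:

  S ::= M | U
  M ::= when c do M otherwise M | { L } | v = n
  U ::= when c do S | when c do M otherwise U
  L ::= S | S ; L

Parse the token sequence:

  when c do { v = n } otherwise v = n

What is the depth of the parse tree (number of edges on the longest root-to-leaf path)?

[S [M when c do [M { [L [S [M v = n]]] }] otherwise [M v = n]]]

6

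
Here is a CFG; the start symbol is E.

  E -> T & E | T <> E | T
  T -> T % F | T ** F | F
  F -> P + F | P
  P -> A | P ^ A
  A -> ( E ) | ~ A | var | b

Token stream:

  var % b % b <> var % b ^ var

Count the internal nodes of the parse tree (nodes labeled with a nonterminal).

24

[E [T [T [T [F [P [A var]]]] % [F [P [A b]]]] % [F [P [A b]]]] <> [E [T [T [F [P [A var]]]] % [F [P [P [A b]] ^ [A var]]]]]]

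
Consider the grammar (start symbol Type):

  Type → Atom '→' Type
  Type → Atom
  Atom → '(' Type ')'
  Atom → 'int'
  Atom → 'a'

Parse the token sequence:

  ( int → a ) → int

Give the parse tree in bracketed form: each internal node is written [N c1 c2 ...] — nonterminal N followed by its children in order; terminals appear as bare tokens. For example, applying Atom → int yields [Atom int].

[Type [Atom ( [Type [Atom int] → [Type [Atom a]]] )] → [Type [Atom int]]]

Type
Atom → Type
( Type ) → Type
( Atom → Type ) → Type
( int → Type ) → Type
( int → Atom ) → Type
( int → a ) → Type
( int → a ) → Atom
( int → a ) → int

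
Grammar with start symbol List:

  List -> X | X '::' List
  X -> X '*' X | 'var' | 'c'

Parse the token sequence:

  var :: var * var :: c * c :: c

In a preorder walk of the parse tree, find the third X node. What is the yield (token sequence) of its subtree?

[List [X var] :: [List [X [X var] * [X var]] :: [List [X [X c] * [X c]] :: [List [X c]]]]]

var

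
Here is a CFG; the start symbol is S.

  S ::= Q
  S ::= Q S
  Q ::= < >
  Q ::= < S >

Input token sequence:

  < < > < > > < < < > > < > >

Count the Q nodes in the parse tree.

7

[S [Q < [S [Q < >] [S [Q < >]]] >] [S [Q < [S [Q < [S [Q < >]] >] [S [Q < >]]] >]]]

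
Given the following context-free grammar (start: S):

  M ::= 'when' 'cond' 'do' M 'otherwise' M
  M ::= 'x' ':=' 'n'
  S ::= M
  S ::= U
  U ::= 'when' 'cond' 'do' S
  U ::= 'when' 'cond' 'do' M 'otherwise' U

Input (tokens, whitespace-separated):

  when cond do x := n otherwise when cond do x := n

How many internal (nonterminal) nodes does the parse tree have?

[S [U when cond do [M x := n] otherwise [U when cond do [S [M x := n]]]]]

6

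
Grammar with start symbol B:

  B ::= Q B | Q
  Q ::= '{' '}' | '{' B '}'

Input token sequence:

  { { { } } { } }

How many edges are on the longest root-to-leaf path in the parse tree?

6

[B [Q { [B [Q { [B [Q { }]] }] [B [Q { }]]] }]]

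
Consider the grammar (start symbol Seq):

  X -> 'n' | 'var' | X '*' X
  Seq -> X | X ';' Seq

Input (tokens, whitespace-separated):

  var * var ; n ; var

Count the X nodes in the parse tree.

5

[Seq [X [X var] * [X var]] ; [Seq [X n] ; [Seq [X var]]]]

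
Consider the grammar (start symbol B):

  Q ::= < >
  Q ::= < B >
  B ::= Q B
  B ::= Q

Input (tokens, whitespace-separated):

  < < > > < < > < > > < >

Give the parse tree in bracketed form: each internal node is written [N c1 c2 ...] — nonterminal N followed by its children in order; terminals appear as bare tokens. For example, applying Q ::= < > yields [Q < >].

B
Q B
< B > B
< Q > B
< < > > B
< < > > Q B
< < > > < B > B
< < > > < Q B > B
< < > > < < > B > B
< < > > < < > Q > B
< < > > < < > < > > B
< < > > < < > < > > Q
< < > > < < > < > > < >

[B [Q < [B [Q < >]] >] [B [Q < [B [Q < >] [B [Q < >]]] >] [B [Q < >]]]]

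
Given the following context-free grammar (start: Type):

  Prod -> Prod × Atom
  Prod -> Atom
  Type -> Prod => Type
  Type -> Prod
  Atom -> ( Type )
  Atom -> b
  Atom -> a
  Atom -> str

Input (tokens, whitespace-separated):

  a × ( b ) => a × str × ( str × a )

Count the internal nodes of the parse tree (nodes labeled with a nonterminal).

[Type [Prod [Prod [Atom a]] × [Atom ( [Type [Prod [Atom b]]] )]] => [Type [Prod [Prod [Prod [Atom a]] × [Atom str]] × [Atom ( [Type [Prod [Prod [Atom str]] × [Atom a]]] )]]]]

20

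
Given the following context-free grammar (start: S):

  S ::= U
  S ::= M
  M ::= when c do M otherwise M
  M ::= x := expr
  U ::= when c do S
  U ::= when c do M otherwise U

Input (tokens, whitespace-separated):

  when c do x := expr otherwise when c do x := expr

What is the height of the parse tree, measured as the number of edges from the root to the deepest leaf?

[S [U when c do [M x := expr] otherwise [U when c do [S [M x := expr]]]]]

5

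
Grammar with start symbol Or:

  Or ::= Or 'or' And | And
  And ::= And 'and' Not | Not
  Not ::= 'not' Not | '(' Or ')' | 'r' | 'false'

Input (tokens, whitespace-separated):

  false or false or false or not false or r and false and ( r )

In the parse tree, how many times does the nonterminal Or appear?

[Or [Or [Or [Or [Or [And [Not false]]] or [And [Not false]]] or [And [Not false]]] or [And [Not not [Not false]]]] or [And [And [And [Not r]] and [Not false]] and [Not ( [Or [And [Not r]]] )]]]

6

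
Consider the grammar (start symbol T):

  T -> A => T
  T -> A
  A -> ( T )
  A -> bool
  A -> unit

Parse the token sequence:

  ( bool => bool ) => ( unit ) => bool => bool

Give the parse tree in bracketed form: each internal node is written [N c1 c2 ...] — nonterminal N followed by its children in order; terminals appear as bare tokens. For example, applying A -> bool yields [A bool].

T
A => T
( T ) => T
( A => T ) => T
( bool => T ) => T
( bool => A ) => T
( bool => bool ) => T
( bool => bool ) => A => T
( bool => bool ) => ( T ) => T
( bool => bool ) => ( A ) => T
( bool => bool ) => ( unit ) => T
( bool => bool ) => ( unit ) => A => T
( bool => bool ) => ( unit ) => bool => T
( bool => bool ) => ( unit ) => bool => A
( bool => bool ) => ( unit ) => bool => bool

[T [A ( [T [A bool] => [T [A bool]]] )] => [T [A ( [T [A unit]] )] => [T [A bool] => [T [A bool]]]]]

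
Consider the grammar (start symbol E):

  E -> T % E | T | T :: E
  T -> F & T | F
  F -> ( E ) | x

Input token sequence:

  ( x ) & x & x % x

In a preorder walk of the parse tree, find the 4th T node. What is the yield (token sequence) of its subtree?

[E [T [F ( [E [T [F x]]] )] & [T [F x] & [T [F x]]]] % [E [T [F x]]]]

x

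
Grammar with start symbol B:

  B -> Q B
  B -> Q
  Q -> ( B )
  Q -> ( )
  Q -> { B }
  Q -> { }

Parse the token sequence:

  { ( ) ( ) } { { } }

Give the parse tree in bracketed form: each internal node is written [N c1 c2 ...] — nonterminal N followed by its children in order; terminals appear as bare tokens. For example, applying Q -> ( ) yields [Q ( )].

[B [Q { [B [Q ( )] [B [Q ( )]]] }] [B [Q { [B [Q { }]] }]]]

B
Q B
{ B } B
{ Q B } B
{ ( ) B } B
{ ( ) Q } B
{ ( ) ( ) } B
{ ( ) ( ) } Q
{ ( ) ( ) } { B }
{ ( ) ( ) } { Q }
{ ( ) ( ) } { { } }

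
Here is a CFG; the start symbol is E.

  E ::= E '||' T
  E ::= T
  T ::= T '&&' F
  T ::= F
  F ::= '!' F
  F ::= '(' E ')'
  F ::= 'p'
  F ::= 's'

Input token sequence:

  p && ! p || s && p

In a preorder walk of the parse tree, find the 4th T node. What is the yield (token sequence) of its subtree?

[E [E [T [T [F p]] && [F ! [F p]]]] || [T [T [F s]] && [F p]]]

s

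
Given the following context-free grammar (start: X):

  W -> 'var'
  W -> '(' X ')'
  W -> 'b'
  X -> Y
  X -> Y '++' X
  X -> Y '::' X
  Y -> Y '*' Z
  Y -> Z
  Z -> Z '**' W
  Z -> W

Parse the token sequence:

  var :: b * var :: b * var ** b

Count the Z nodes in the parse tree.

6

[X [Y [Z [W var]]] :: [X [Y [Y [Z [W b]]] * [Z [W var]]] :: [X [Y [Y [Z [W b]]] * [Z [Z [W var]] ** [W b]]]]]]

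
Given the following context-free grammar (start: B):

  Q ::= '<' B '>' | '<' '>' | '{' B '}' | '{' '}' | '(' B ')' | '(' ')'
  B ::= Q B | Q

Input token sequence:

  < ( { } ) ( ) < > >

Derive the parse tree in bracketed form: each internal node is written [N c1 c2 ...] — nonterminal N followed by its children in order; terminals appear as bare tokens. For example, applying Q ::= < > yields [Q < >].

[B [Q < [B [Q ( [B [Q { }]] )] [B [Q ( )] [B [Q < >]]]] >]]

B
Q
< B >
< Q B >
< ( B ) B >
< ( Q ) B >
< ( { } ) B >
< ( { } ) Q B >
< ( { } ) ( ) B >
< ( { } ) ( ) Q >
< ( { } ) ( ) < > >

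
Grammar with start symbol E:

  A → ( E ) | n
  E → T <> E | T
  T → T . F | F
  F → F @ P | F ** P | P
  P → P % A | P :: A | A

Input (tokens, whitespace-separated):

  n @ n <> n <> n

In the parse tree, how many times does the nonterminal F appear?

4

[E [T [F [F [P [A n]]] @ [P [A n]]]] <> [E [T [F [P [A n]]]] <> [E [T [F [P [A n]]]]]]]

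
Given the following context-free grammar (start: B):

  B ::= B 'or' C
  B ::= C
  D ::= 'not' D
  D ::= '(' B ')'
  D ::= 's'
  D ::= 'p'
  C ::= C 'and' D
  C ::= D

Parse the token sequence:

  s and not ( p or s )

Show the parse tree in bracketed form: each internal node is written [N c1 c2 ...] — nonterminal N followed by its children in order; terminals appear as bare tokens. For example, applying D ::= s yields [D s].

B
C
C and D
D and D
s and D
s and not D
s and not ( B )
s and not ( B or C )
s and not ( C or C )
s and not ( D or C )
s and not ( p or C )
s and not ( p or D )
s and not ( p or s )

[B [C [C [D s]] and [D not [D ( [B [B [C [D p]]] or [C [D s]]] )]]]]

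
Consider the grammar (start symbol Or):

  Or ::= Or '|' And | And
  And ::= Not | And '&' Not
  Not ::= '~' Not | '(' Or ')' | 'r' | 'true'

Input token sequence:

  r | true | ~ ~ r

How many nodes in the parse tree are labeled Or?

[Or [Or [Or [And [Not r]]] | [And [Not true]]] | [And [Not ~ [Not ~ [Not r]]]]]

3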